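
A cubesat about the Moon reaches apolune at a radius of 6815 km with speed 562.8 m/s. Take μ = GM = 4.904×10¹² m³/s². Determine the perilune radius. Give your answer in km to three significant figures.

perilune radius ≈ 1920 km

r_a = 6.815×10⁶ m.
Specific energy ε = v²/2 − μ/r = -5.612×10⁵ J/kg, so a = −μ/(2ε) = 4.369×10⁶ m.
The apsides satisfy r_p + r_a = 2a, so the perilune radius is 2a − r_a = 1.923×10⁶ m = 1923.1 km.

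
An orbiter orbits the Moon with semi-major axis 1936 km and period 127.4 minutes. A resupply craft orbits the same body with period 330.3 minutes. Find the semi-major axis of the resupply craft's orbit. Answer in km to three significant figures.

Kepler's third law: a³ ∝ T², so a₂ = a₁ (T₂/T₁)^(2/3).
T₂/T₁ = 2.593, (T₂/T₁)^(2/3) = 1.887.
a₂ = 1936 × 1.887 = 3654 km.

a₂ ≈ 3650 km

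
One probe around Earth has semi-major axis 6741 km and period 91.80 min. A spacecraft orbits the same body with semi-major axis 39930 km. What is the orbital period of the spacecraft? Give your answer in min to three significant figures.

T₂ ≈ 1320 min

Kepler's third law: T² ∝ a³, so T₂ = T₁ (a₂/a₁)^(3/2).
a₂/a₁ = 5.923, (a₂/a₁)^(3/2) = 14.42.
T₂ = 91.80 × 14.42 = 1323 min.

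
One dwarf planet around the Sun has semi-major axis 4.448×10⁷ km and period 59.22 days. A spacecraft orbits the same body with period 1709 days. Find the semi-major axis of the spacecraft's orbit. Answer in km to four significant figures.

a₂ ≈ 4.185×10⁸ km

Kepler's third law: a³ ∝ T², so a₂ = a₁ (T₂/T₁)^(2/3).
T₂/T₁ = 28.86, (T₂/T₁)^(2/3) = 9.408.
a₂ = 4.448×10⁷ × 9.408 = 4.185×10⁸ km.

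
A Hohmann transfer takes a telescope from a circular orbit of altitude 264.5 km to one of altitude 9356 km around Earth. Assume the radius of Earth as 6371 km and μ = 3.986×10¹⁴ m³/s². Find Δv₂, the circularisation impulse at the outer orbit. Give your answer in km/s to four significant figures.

Δv ≈ 1.156 km/s

r₁ = 6371 + 264.5 = 6635.5 km = 6.6355×10⁶ m.
r₂ = 6371 + 9356 = 15727 km = 1.5727×10⁷ m.
Transfer ellipse a_t = (r₁ + r₂)/2 = 1.118×10⁷ m.
At r₁: circular v_c1 = √(μ/r₁) = 7751 m/s; transfer-perigee v_p = √[μ(2/r₁ − 1/a_t)] = 9192 m/s.
At r₂: circular v_c2 = √(μ/r₂) = 5034 m/s; transfer-apogee v_a = √[μ(2/r₂ − 1/a_t)] = 3878 m/s.
Δv₂ = v_c2 − v_a = 1156 m/s.
= 1.156 km/s.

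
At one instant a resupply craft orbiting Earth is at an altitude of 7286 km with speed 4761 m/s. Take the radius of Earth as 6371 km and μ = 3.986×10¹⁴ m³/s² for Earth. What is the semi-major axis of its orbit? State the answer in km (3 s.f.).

a ≈ 11200 km

r = 6371 + 7286 = 13657 km = 1.366×10⁷ m.
Vis-viva rearranged: 1/a = 2/r − v²/μ = 1.464×10⁻⁷ − 5.687×10⁻⁸ = 8.958×10⁻⁸ m⁻¹.
a = 1.116×10⁷ m = 11163 km.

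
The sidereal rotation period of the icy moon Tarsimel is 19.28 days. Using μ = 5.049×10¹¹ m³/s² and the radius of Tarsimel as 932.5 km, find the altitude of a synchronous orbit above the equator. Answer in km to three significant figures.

T = 19.28 days = 1.666×10⁶ s.
A synchronous orbit has period T, so by Kepler's third law a = (μT²/4π²)^(1/3).
μT²/4π² = 5.049×10¹¹ × (1.666×10⁶)² / 39.48 = 3.549×10²² m³.
a = 3.286×10⁷ m = 32862 km.
Altitude h = a − R = 32862 − 932.5 = 31930 km.

h_sync ≈ 31900 km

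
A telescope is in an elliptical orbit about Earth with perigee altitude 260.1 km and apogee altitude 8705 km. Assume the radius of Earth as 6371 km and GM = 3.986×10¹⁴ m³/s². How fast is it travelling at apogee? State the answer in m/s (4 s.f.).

v ≈ 4019 m/s

r_p = 6371 + 260.1 = 6631.1 km = 6.6311×10⁶ m.
r_a = 6371 + 8705 = 15076 km = 1.5076×10⁷ m.
Semi-major axis a = (r_p + r_a)/2 = 10854 km = 1.085×10⁷ m.
Vis-viva: v² = μ(2/r − 1/a) = 3.986×10¹⁴ × (1.327×10⁻⁷ − 9.214×10⁻⁸) = 1.615×10⁷ m²/s².
v = 4019 m/s.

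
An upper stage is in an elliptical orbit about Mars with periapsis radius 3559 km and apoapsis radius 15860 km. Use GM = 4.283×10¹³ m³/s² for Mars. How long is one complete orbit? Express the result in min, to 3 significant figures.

T ≈ 484 min

Semi-major axis a = (r_p + r_a)/2 = (3559.0 + 15860)/2 = 9709.5 km = 9.710×10⁶ m.
By Kepler's third law T = 2π√(a³/μ) = 2π × 4.623×10³ = 2.905×10⁴ s.
= 484.1 min.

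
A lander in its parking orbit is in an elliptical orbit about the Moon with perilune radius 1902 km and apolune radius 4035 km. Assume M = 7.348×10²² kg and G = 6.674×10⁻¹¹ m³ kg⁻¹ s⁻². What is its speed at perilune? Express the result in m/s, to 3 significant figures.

μ = GM = 6.674×10⁻¹¹ × 7.348×10²² = 4.904×10¹² m³/s².
Semi-major axis a = (r_p + r_a)/2 = 2968.5 km = 2.968×10⁶ m.
Vis-viva: v² = μ(2/r − 1/a) = 4.904×10¹² × (1.052×10⁻⁶ − 3.369×10⁻⁷) = 3.505×10⁶ m²/s².
v = 1872 m/s.

v ≈ 1870 m/s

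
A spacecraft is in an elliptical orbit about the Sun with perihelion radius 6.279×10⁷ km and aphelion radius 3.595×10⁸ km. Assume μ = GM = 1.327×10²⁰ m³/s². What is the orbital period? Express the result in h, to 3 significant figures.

Semi-major axis a = (r_p + r_a)/2 = (6.2790×10⁷ + 3.5950×10⁸)/2 = 2.1114×10⁸ km = 2.111×10¹¹ m.
By Kepler's third law T = 2π√(a³/μ) = 2π × 8.422×10⁶ = 5.292×10⁷ s.
= 14700 h.

T ≈ 14700 h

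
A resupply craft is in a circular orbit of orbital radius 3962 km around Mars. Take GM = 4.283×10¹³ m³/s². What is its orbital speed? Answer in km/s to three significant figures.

v ≈ 3.29 km/s

r = 3962 km = 3.962×10⁶ m.
For a circular orbit v = √(μ/r) = √(4.283×10¹³ / 3.962×10⁶) = √(1.081×10⁷) = 3288 m/s.
That is 3.288 km/s.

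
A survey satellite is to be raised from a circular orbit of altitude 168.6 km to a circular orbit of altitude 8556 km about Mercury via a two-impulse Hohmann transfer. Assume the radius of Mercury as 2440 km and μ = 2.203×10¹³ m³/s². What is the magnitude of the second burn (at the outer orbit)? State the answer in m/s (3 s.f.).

r₁ = 2440 + 168.6 = 2608.6 km = 2.6086×10⁶ m.
r₂ = 2440 + 8556 = 10996 km = 1.0996×10⁷ m.
Transfer ellipse a_t = (r₁ + r₂)/2 = 6.802×10⁶ m.
At r₁: circular v_c1 = √(μ/r₁) = 2906 m/s; transfer-periherm v_p = √[μ(2/r₁ − 1/a_t)] = 3695 m/s.
At r₂: circular v_c2 = √(μ/r₂) = 1415 m/s; transfer-apoherm v_a = √[μ(2/r₂ − 1/a_t)] = 876.5 m/s.
Δv₂ = v_c2 − v_a = 538.9 m/s.

Δv ≈ 539 m/s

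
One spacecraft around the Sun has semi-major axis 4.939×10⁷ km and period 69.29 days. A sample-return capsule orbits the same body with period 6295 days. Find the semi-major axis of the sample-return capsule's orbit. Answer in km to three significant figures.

Kepler's third law: a³ ∝ T², so a₂ = a₁ (T₂/T₁)^(2/3).
T₂/T₁ = 90.85, (T₂/T₁)^(2/3) = 20.21.
a₂ = 4.939×10⁷ × 20.21 = 9.981×10⁸ km.

a₂ ≈ 9.98×10⁸ km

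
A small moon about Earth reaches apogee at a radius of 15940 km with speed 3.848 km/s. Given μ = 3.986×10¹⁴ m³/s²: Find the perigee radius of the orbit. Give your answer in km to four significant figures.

perigee radius ≈ 6704 km

r_a = 1.594×10⁷ m.
Specific energy ε = v²/2 − μ/r = -1.760×10⁷ J/kg, so a = −μ/(2ε) = 1.132×10⁷ m.
The apsides satisfy r_p + r_a = 2a, so the perigee radius is 2a − r_a = 6.704×10⁶ m = 6704.2 km.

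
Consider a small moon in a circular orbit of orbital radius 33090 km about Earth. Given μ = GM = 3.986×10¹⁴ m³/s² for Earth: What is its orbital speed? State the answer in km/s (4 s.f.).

v ≈ 3.471 km/s

r = 33090 km = 3.309×10⁷ m.
For a circular orbit v = √(μ/r) = √(3.986×10¹⁴ / 3.309×10⁷) = √(1.205×10⁷) = 3471 m/s.
That is 3.471 km/s.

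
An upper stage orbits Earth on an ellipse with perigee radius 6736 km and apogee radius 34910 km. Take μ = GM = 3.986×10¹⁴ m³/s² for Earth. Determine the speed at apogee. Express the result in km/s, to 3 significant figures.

Semi-major axis a = (r_p + r_a)/2 = 20823 km = 2.082×10⁷ m.
Vis-viva: v² = μ(2/r − 1/a) = 3.986×10¹⁴ × (5.729×10⁻⁸ − 4.802×10⁻⁸) = 3.694×10⁶ m²/s².
v = 1922 m/s = 1.922 km/s.

v ≈ 1.92 km/s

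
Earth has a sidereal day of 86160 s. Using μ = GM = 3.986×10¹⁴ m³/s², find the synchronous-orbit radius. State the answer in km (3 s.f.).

r_sync ≈ 42200 km

A synchronous orbit has period T, so by Kepler's third law a = (μT²/4π²)^(1/3).
μT²/4π² = 3.986×10¹⁴ × (8.616×10⁴)² / 39.48 = 7.495×10²² m³.
a = 4.216×10⁷ m = 42163 km.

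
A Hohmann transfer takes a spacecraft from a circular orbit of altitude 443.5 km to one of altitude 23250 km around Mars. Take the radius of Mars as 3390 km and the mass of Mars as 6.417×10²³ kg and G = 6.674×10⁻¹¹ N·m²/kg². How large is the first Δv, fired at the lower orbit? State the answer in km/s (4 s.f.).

μ = GM = 6.674×10⁻¹¹ × 6.417×10²³ = 4.283×10¹³ m³/s².
r₁ = 3390 + 443.5 = 3833.5 km = 3.8335×10⁶ m.
r₂ = 3390 + 23250 = 26640 km = 2.6640×10⁷ m.
Transfer ellipse a_t = (r₁ + r₂)/2 = 1.524×10⁷ m.
At r₁: circular v_c1 = √(μ/r₁) = 3342 m/s; transfer-periapsis v_p = √[μ(2/r₁ − 1/a_t)] = 4420 m/s.
Δv₁ = v_p − v_c1 = 1077 m/s.
= 1.077 km/s.

Δv ≈ 1.077 km/s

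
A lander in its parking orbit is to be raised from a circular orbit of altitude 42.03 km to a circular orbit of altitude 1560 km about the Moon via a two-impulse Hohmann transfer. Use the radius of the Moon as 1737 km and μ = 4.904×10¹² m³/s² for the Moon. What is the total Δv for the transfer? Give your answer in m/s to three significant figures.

r₁ = 1737 + 42.03 = 1779.0 km = 1.7790×10⁶ m.
r₂ = 1737 + 1560 = 3297.0 km = 3.2970×10⁶ m.
Transfer ellipse a_t = (r₁ + r₂)/2 = 2.538×10⁶ m.
At r₁: circular v_c1 = √(μ/r₁) = 1660 m/s; transfer-perilune v_p = √[μ(2/r₁ − 1/a_t)] = 1892 m/s.
Δv₁ = v_p − v_c1 = 232.0 m/s.
At r₂: circular v_c2 = √(μ/r₂) = 1220 m/s; transfer-apolune v_a = √[μ(2/r₂ − 1/a_t)] = 1021 m/s.
Δv₂ = v_c2 − v_a = 198.5 m/s.
Total Δv = Δv₁ + Δv₂ = 430.6 m/s.

Δv_total ≈ 431 m/s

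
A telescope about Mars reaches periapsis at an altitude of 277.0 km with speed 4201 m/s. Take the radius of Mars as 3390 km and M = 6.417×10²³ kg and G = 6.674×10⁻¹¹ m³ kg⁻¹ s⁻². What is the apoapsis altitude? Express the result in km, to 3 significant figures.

μ = GM = 6.674×10⁻¹¹ × 6.417×10²³ = 4.283×10¹³ m³/s².
r_p = 3390 + 277.0 = 3667.0 km = 3.667×10⁶ m.
Specific energy ε = v²/2 − μ/r = -2.855×10⁶ J/kg, so a = −μ/(2ε) = 7.501×10⁶ m.
The apsides satisfy r_p + r_a = 2a, so the apoapsis radius is 2a − r_p = 1.133×10⁷ m = 11335 km.
Apoapsis altitude = 11335 − 3390 = 7944.5 km.

apoapsis altitude ≈ 7940 km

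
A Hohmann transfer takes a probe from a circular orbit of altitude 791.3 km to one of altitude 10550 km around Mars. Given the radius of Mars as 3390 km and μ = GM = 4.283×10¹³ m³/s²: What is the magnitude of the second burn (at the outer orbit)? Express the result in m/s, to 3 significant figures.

Δv ≈ 562 m/s

r₁ = 3390 + 791.3 = 4181.3 km = 4.1813×10⁶ m.
r₂ = 3390 + 10550 = 13940 km = 1.3940×10⁷ m.
Transfer ellipse a_t = (r₁ + r₂)/2 = 9.061×10⁶ m.
At r₁: circular v_c1 = √(μ/r₁) = 3201 m/s; transfer-periapsis v_p = √[μ(2/r₁ − 1/a_t)] = 3970 m/s.
At r₂: circular v_c2 = √(μ/r₂) = 1753 m/s; transfer-apoapsis v_a = √[μ(2/r₂ − 1/a_t)] = 1191 m/s.
Δv₂ = v_c2 − v_a = 562.1 m/s.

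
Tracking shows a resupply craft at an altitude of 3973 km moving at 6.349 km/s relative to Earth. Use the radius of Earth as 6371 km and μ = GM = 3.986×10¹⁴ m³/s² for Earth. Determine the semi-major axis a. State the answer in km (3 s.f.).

a ≈ 10800 km

r = 6371 + 3973 = 10344 km = 1.034×10⁷ m.
Specific orbital energy ε = v²/2 − μ/r = (6349)²/2 − 3.986×10¹⁴/1.034×10⁷ = -1.838×10⁷ J/kg.
Since ε = −μ/(2a), a = −μ/(2ε) = 1.084×10⁷ m = 10844 km.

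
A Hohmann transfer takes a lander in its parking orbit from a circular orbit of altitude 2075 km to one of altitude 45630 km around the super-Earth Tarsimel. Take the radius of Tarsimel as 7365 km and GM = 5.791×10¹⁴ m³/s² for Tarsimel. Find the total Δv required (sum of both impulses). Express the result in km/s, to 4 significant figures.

r₁ = 7365 + 2075 = 9440.0 km = 9.4400×10⁶ m.
r₂ = 7365 + 45630 = 52995 km = 5.2995×10⁷ m.
Transfer ellipse a_t = (r₁ + r₂)/2 = 3.122×10⁷ m.
At r₁: circular v_c1 = √(μ/r₁) = 7832 m/s; transfer-periapsis v_p = √[μ(2/r₁ − 1/a_t)] = 10200 m/s.
Δv₁ = v_p − v_c1 = 2373 m/s.
At r₂: circular v_c2 = √(μ/r₂) = 3306 m/s; transfer-apoapsis v_a = √[μ(2/r₂ − 1/a_t)] = 1818 m/s.
Δv₂ = v_c2 − v_a = 1488 m/s.
Total Δv = Δv₁ + Δv₂ = 3860 m/s = 3.860 km/s.

Δv_total ≈ 3.860 km/s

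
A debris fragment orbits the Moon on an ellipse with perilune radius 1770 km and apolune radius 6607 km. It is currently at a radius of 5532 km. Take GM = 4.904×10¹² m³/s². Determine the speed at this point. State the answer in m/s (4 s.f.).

Semi-major axis a = (r_p + r_a)/2 = 4188.5 km = 4.188×10⁶ m.
Vis-viva: v² = μ(2/r − 1/a) = 4.904×10¹² × (3.615×10⁻⁷ − 2.387×10⁻⁷) = 6.021×10⁵ m²/s².
v = 776.0 m/s.

v ≈ 776.0 m/s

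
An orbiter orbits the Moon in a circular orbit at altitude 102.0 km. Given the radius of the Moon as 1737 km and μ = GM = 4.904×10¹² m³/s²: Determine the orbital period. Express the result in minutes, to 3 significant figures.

T ≈ 118 minutes

r = 1737 + 102.0 = 1839.0 km = 1.8390×10⁶ m.
Kepler's third law: T = 2π√(r³/μ) = 2π√((1.839×10⁶)³ / 4.904×10¹²).
r³/μ = 1.268×10⁶ s², so T = 2π × 1.126×10³ = 7.076×10³ s.
Converting: 7.076×10³ s ÷ 60.00 = 117.9 minutes.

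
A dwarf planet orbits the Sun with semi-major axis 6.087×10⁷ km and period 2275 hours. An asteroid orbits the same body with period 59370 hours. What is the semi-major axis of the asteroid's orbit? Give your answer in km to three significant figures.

Kepler's third law: a³ ∝ T², so a₂ = a₁ (T₂/T₁)^(2/3).
T₂/T₁ = 26.10, (T₂/T₁)^(2/3) = 8.798.
a₂ = 6.087×10⁷ × 8.798 = 5.355×10⁸ km.

a₂ ≈ 5.36×10⁸ km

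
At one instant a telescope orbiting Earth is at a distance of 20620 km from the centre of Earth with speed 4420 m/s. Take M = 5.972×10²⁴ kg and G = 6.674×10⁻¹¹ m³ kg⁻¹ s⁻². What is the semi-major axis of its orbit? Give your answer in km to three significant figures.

μ = GM = 6.674×10⁻¹¹ × 5.972×10²⁴ = 3.986×10¹⁴ m³/s².
r = 2.062×10⁷ m.
Specific orbital energy ε = v²/2 − μ/r = (4420)²/2 − 3.986×10¹⁴/2.062×10⁷ = -9.561×10⁶ J/kg.
Since ε = −μ/(2a), a = −μ/(2ε) = 2.084×10⁷ m = 20843 km.

a ≈ 20800 km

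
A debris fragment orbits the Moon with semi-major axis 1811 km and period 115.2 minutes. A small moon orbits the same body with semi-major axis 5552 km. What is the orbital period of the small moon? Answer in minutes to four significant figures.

Kepler's third law: T² ∝ a³, so T₂ = T₁ (a₂/a₁)^(3/2).
a₂/a₁ = 3.066, (a₂/a₁)^(3/2) = 5.368.
T₂ = 115.2 × 5.368 = 618.4 minutes.

T₂ ≈ 618.4 minutes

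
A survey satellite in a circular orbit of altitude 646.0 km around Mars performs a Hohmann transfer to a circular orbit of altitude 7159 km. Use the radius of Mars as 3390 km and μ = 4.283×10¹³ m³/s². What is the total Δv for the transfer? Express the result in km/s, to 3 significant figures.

r₁ = 3390 + 646.0 = 4036.0 km = 4.0360×10⁶ m.
r₂ = 3390 + 7159 = 10549 km = 1.0549×10⁷ m.
Transfer ellipse a_t = (r₁ + r₂)/2 = 7.292×10⁶ m.
At r₁: circular v_c1 = √(μ/r₁) = 3258 m/s; transfer-periapsis v_p = √[μ(2/r₁ − 1/a_t)] = 3918 m/s.
Δv₁ = v_p − v_c1 = 660.4 m/s.
At r₂: circular v_c2 = √(μ/r₂) = 2015 m/s; transfer-apoapsis v_a = √[μ(2/r₂ − 1/a_t)] = 1499 m/s.
Δv₂ = v_c2 − v_a = 516.0 m/s.
Total Δv = Δv₁ + Δv₂ = 1176 m/s = 1.176 km/s.

Δv_total ≈ 1.18 km/s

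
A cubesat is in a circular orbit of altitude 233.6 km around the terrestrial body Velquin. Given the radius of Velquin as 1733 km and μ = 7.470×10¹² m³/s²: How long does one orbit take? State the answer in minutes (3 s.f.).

r = 1733 + 233.6 = 1966.6 km = 1.9666×10⁶ m.
Kepler's third law: T = 2π√(r³/μ) = 2π√((1.967×10⁶)³ / 7.470×10¹²).
r³/μ = 1.018×10⁶ s², so T = 2π × 1.009×10³ = 6.340×10³ s.
Converting: 6.340×10³ s ÷ 60.00 = 105.7 minutes.

T ≈ 106 minutes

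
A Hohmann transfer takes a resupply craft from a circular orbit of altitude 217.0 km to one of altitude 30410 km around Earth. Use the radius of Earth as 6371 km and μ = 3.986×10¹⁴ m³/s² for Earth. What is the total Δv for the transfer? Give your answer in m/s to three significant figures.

Δv_total ≈ 3830 m/s

r₁ = 6371 + 217.0 = 6588.0 km = 6.5880×10⁶ m.
r₂ = 6371 + 30410 = 36781 km = 3.6781×10⁷ m.
Transfer ellipse a_t = (r₁ + r₂)/2 = 2.168×10⁷ m.
At r₁: circular v_c1 = √(μ/r₁) = 7778 m/s; transfer-perigee v_p = √[μ(2/r₁ − 1/a_t)] = 10130 m/s.
Δv₁ = v_p − v_c1 = 2352 m/s.
At r₂: circular v_c2 = √(μ/r₂) = 3292 m/s; transfer-apogee v_a = √[μ(2/r₂ − 1/a_t)] = 1815 m/s.
Δv₂ = v_c2 − v_a = 1477 m/s.
Total Δv = Δv₁ + Δv₂ = 3829 m/s.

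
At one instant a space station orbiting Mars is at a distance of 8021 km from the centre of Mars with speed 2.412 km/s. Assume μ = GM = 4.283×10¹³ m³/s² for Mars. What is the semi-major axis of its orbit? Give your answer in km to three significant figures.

r = 8.021×10⁶ m.
Vis-viva rearranged: 1/a = 2/r − v²/μ = 2.493×10⁻⁷ − 1.358×10⁻⁷ = 1.135×10⁻⁷ m⁻¹.
a = 8.810×10⁶ m = 8809.6 km.

a ≈ 8810 km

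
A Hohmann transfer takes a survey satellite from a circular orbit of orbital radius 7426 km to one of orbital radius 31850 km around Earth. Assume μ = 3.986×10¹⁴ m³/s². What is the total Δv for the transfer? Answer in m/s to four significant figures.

Δv_total ≈ 3366 m/s

r₁ = 7426 km = 7.426×10⁶ m.
r₂ = 31850 km = 3.185×10⁷ m.
Transfer ellipse a_t = (r₁ + r₂)/2 = 1.964×10⁷ m.
At r₁: circular v_c1 = √(μ/r₁) = 7326 m/s; transfer-perigee v_p = √[μ(2/r₁ − 1/a_t)] = 9330 m/s.
Δv₁ = v_p − v_c1 = 2004 m/s.
At r₂: circular v_c2 = √(μ/r₂) = 3538 m/s; transfer-apogee v_a = √[μ(2/r₂ − 1/a_t)] = 2175 m/s.
Δv₂ = v_c2 − v_a = 1362 m/s.
Total Δv = Δv₁ + Δv₂ = 3366 m/s.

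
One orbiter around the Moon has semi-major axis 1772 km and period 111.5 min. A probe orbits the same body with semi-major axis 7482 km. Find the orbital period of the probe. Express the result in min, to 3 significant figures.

Kepler's third law: T² ∝ a³, so T₂ = T₁ (a₂/a₁)^(3/2).
a₂/a₁ = 4.222, (a₂/a₁)^(3/2) = 8.676.
T₂ = 111.5 × 8.676 = 967.4 min.

T₂ ≈ 967 min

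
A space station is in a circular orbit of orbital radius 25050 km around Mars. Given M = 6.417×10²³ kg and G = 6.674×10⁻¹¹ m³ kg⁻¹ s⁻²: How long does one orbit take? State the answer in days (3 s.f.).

μ = GM = 6.674×10⁻¹¹ × 6.417×10²³ = 4.283×10¹³ m³/s².
r = 25050 km = 2.505×10⁷ m.
Kepler's third law: T = 2π√(r³/μ) = 2π√((2.505×10⁷)³ / 4.283×10¹³).
r³/μ = 3.670×10⁸ s², so T = 2π × 1.916×10⁴ = 1.204×10⁵ s.
Converting: 1.204×10⁵ s ÷ 86400 = 1.393 days.

T ≈ 1.39 days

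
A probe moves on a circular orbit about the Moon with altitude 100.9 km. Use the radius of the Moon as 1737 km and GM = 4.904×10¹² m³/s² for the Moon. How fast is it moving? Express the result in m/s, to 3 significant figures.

v ≈ 1630 m/s

r = 1737 + 100.9 = 1837.9 km = 1.8379×10⁶ m.
For a circular orbit v = √(μ/r) = √(4.904×10¹² / 1.838×10⁶) = √(2.668×10⁶) = 1633 m/s.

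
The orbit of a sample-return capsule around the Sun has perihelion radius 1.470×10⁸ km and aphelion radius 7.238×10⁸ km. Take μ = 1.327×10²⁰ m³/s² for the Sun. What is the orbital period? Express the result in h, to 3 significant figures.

Semi-major axis a = (r_p + r_a)/2 = (1.4700×10⁸ + 7.2380×10⁸)/2 = 4.3540×10⁸ km = 4.354×10¹¹ m.
By Kepler's third law T = 2π√(a³/μ) = 2π × 2.494×10⁷ = 1.567×10⁸ s.
= 43530 h.

T ≈ 43500 h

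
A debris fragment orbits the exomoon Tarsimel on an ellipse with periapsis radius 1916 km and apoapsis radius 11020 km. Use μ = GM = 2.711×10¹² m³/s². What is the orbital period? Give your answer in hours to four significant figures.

Semi-major axis a = (r_p + r_a)/2 = (1916.0 + 11020)/2 = 6468.0 km = 6.468×10⁶ m.
By Kepler's third law T = 2π√(a³/μ) = 2π × 9.991×10³ = 6.277×10⁴ s.
= 17.44 hours.

T ≈ 17.44 hours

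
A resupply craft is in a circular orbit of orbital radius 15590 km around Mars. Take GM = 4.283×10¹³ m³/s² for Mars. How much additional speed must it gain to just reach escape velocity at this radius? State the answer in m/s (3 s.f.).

r = 15590 km = 1.559×10⁷ m.
Circular speed v_c = √(μ/r) = 1657 m/s.
Escape speed v_esc = √(2μ/r) = √2 × v_c = 2344 m/s.
Δv = v_esc − v_c = 686.6 m/s.

Δv ≈ 687 m/s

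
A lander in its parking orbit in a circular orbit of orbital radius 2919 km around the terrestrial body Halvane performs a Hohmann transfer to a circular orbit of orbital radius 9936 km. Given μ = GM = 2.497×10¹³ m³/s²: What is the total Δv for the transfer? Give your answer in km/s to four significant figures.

r₁ = 2919 km = 2.919×10⁶ m.
r₂ = 9936 km = 9.936×10⁶ m.
Transfer ellipse a_t = (r₁ + r₂)/2 = 6.428×10⁶ m.
At r₁: circular v_c1 = √(μ/r₁) = 2925 m/s; transfer-periapsis v_p = √[μ(2/r₁ − 1/a_t)] = 3636 m/s.
Δv₁ = v_p − v_c1 = 711.7 m/s.
At r₂: circular v_c2 = √(μ/r₂) = 1585 m/s; transfer-apoapsis v_a = √[μ(2/r₂ − 1/a_t)] = 1068 m/s.
Δv₂ = v_c2 − v_a = 517.0 m/s.
Total Δv = Δv₁ + Δv₂ = 1229 m/s = 1.229 km/s.

Δv_total ≈ 1.229 km/s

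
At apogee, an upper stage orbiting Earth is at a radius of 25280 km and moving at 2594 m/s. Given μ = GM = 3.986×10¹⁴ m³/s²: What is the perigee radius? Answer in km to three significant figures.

perigee radius ≈ 6860 km

r_a = 2.528×10⁷ m.
Specific energy ε = v²/2 − μ/r = -1.240×10⁷ J/kg, so a = −μ/(2ε) = 1.607×10⁷ m.
The apsides satisfy r_p + r_a = 2a, so the perigee radius is 2a − r_a = 6.857×10⁶ m = 6857.4 km.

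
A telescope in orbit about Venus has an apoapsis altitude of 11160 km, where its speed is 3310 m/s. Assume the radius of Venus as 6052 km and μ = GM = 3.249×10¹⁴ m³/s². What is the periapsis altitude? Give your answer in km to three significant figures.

r_a = 6052 + 11160 = 17212 km = 1.721×10⁷ m.
Specific energy ε = v²/2 − μ/r = -1.340×10⁷ J/kg, so a = −μ/(2ε) = 1.212×10⁷ m.
The apsides satisfy r_p + r_a = 2a, so the periapsis radius is 2a − r_a = 7.037×10⁶ m = 7037.3 km.
Periapsis altitude = 7037.3 − 6052 = 985.32 km.

periapsis altitude ≈ 985 km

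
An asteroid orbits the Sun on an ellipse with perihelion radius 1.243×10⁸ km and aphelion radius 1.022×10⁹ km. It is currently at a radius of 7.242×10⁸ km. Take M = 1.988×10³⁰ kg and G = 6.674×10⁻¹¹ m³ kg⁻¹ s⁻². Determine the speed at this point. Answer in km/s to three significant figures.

μ = GM = 6.674×10⁻¹¹ × 1.988×10³⁰ = 1.327×10²⁰ m³/s².
Semi-major axis a = (r_p + r_a)/2 = 5.7315×10⁸ km = 5.732×10¹¹ m.
Vis-viva: v² = μ(2/r − 1/a) = 1.327×10²⁰ × (2.762×10⁻¹² − 1.745×10⁻¹²) = 1.349×10⁸ m²/s².
v = 11620 m/s = 11.62 km/s.

v ≈ 11.6 km/s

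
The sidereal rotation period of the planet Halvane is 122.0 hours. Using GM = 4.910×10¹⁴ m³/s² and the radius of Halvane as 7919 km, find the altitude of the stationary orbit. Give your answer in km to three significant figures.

h_sync ≈ 1.26×10⁵ km

T = 122.0 hours = 4.392×10⁵ s.
A synchronous orbit has period T, so by Kepler's third law a = (μT²/4π²)^(1/3).
μT²/4π² = 4.910×10¹⁴ × (4.392×10⁵)² / 39.48 = 2.399×10²⁴ m³.
a = 1.339×10⁸ m = 1.3387×10⁵ km.
Altitude h = a − R = 1.3387×10⁵ − 7919 = 1.2595×10⁵ km.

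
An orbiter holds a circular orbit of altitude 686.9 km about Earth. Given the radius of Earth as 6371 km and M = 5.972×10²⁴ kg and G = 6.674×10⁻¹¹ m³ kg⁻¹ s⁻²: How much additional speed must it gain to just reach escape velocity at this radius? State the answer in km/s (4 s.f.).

μ = GM = 6.674×10⁻¹¹ × 5.972×10²⁴ = 3.986×10¹⁴ m³/s².
r = 6371 + 686.9 = 7057.9 km = 7.0579×10⁶ m.
Circular speed v_c = √(μ/r) = 7515 m/s.
Escape speed v_esc = √(2μ/r) = √2 × v_c = 10630 m/s.
Δv = v_esc − v_c = 3113 m/s = 3.113 km/s.

Δv ≈ 3.113 km/s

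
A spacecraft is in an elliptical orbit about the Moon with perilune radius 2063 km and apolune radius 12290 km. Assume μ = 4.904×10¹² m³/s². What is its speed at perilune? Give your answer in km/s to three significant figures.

Semi-major axis a = (r_p + r_a)/2 = 7176.5 km = 7.176×10⁶ m.
Vis-viva: v² = μ(2/r − 1/a) = 4.904×10¹² × (9.695×10⁻⁷ − 1.393×10⁻⁷) = 4.071×10⁶ m²/s².
v = 2018 m/s = 2.018 km/s.

v ≈ 2.02 km/s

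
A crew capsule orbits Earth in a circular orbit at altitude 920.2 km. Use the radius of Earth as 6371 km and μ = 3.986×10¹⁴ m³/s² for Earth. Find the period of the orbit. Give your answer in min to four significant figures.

T ≈ 103.3 min

r = 6371 + 920.2 = 7291.2 km = 7.2912×10⁶ m.
Kepler's third law: T = 2π√(r³/μ) = 2π√((7.291×10⁶)³ / 3.986×10¹⁴).
r³/μ = 9.724×10⁵ s², so T = 2π × 9.861×10² = 6.196×10³ s.
Converting: 6.196×10³ s ÷ 60.00 = 103.3 min.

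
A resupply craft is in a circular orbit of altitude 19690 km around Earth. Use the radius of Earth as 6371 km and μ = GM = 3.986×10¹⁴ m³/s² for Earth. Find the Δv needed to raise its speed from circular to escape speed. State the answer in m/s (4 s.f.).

Δv ≈ 1620 m/s

r = 6371 + 19690 = 26061 km = 2.6061×10⁷ m.
Circular speed v_c = √(μ/r) = 3911 m/s.
Escape speed v_esc = √(2μ/r) = √2 × v_c = 5531 m/s.
Δv = v_esc − v_c = 1620 m/s.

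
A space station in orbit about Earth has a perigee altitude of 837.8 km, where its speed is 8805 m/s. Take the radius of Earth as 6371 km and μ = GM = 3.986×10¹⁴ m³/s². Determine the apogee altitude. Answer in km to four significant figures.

r_p = 6371 + 837.8 = 7208.8 km = 7.209×10⁶ m.
Specific energy ε = v²/2 − μ/r = -1.653×10⁷ J/kg, so a = −μ/(2ε) = 1.206×10⁷ m.
The apsides satisfy r_p + r_a = 2a, so the apogee radius is 2a − r_p = 1.691×10⁷ m = 16906 km.
Apogee altitude = 16906 − 6371 = 10535 km.

apogee altitude ≈ 10530 km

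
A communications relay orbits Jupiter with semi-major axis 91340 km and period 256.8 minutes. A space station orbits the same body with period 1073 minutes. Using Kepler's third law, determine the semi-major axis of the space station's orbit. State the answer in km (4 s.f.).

a₂ ≈ 2.370×10⁵ km

Kepler's third law: a³ ∝ T², so a₂ = a₁ (T₂/T₁)^(2/3).
T₂/T₁ = 4.178, (T₂/T₁)^(2/3) = 2.594.
a₂ = 91340 × 2.594 = 2.370×10⁵ km.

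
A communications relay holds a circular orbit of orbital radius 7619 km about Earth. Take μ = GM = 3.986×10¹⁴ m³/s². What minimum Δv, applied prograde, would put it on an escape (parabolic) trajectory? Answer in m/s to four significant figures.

Δv ≈ 2996 m/s

r = 7619 km = 7.619×10⁶ m.
Circular speed v_c = √(μ/r) = 7233 m/s.
Escape speed v_esc = √(2μ/r) = √2 × v_c = 10230 m/s.
Δv = v_esc − v_c = 2996 m/s.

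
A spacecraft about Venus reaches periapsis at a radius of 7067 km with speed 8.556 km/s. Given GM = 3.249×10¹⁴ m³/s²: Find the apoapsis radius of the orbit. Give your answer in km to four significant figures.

r_p = 7.067×10⁶ m.
Specific energy ε = v²/2 − μ/r = -9.372×10⁶ J/kg, so a = −μ/(2ε) = 1.733×10⁷ m.
The apsides satisfy r_p + r_a = 2a, so the apoapsis radius is 2a − r_p = 2.760×10⁷ m = 27601 km.

apoapsis radius ≈ 27600 km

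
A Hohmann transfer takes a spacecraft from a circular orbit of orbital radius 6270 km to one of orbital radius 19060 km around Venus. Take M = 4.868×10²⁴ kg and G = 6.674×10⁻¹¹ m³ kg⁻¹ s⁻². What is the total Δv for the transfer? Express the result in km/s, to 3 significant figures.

Δv_total ≈ 2.86 km/s

μ = GM = 6.674×10⁻¹¹ × 4.868×10²⁴ = 3.249×10¹⁴ m³/s².
r₁ = 6270 km = 6.270×10⁶ m.
r₂ = 19060 km = 1.906×10⁷ m.
Transfer ellipse a_t = (r₁ + r₂)/2 = 1.266×10⁷ m.
At r₁: circular v_c1 = √(μ/r₁) = 7198 m/s; transfer-periapsis v_p = √[μ(2/r₁ − 1/a_t)] = 8831 m/s.
Δv₁ = v_p − v_c1 = 1632 m/s.
At r₂: circular v_c2 = √(μ/r₂) = 4129 m/s; transfer-apoapsis v_a = √[μ(2/r₂ − 1/a_t)] = 2905 m/s.
Δv₂ = v_c2 − v_a = 1224 m/s.
Total Δv = Δv₁ + Δv₂ = 2856 m/s = 2.856 km/s.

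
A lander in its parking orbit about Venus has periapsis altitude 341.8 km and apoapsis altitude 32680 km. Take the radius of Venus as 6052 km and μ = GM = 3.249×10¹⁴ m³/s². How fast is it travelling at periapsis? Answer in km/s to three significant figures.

v ≈ 9.34 km/s

r_p = 6052 + 341.8 = 6393.8 km = 6.3938×10⁶ m.
r_a = 6052 + 32680 = 38732 km = 3.8732×10⁷ m.
Semi-major axis a = (r_p + r_a)/2 = 22563 km = 2.256×10⁷ m.
Vis-viva: v² = μ(2/r − 1/a) = 3.249×10¹⁴ × (3.128×10⁻⁷ − 4.432×10⁻⁸) = 8.723×10⁷ m²/s².
v = 9340 m/s = 9.340 km/s.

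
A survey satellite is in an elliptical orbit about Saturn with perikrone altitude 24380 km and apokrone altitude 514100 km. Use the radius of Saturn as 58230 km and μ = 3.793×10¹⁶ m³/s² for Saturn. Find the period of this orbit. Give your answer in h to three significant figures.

r_p = 58230 + 24380 = 82610 km = 8.2610×10⁷ m.
r_a = 58230 + 514100 = 572330 km = 5.7233×10⁸ m.
Semi-major axis a = (r_p + r_a)/2 = (82610 + 5.7233×10⁵)/2 = 3.2747×10⁵ km = 3.275×10⁸ m.
By Kepler's third law T = 2π√(a³/μ) = 2π × 3.043×10⁴ = 1.912×10⁵ s.
= 53.11 h.

T ≈ 53.1 h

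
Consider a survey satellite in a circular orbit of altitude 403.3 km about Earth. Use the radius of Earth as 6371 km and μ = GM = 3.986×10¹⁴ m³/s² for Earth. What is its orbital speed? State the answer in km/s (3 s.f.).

r = 6371 + 403.3 = 6774.3 km = 6.7743×10⁶ m.
For a circular orbit v = √(μ/r) = √(3.986×10¹⁴ / 6.774×10⁶) = √(5.884×10⁷) = 7671 m/s.
That is 7.671 km/s.

v ≈ 7.67 km/s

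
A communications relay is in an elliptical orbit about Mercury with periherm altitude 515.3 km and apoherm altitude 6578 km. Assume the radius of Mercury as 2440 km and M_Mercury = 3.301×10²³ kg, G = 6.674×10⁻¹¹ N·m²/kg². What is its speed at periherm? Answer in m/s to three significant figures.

μ = GM = 6.674×10⁻¹¹ × 3.301×10²³ = 2.203×10¹³ m³/s².
r_p = 2440 + 515.3 = 2955.3 km = 2.9553×10⁶ m.
r_a = 2440 + 6578 = 9018.0 km = 9.0180×10⁶ m.
Semi-major axis a = (r_p + r_a)/2 = 5986.6 km = 5.987×10⁶ m.
Vis-viva: v² = μ(2/r − 1/a) = 2.203×10¹³ × (6.768×10⁻⁷ − 1.670×10⁻⁷) = 1.123×10⁷ m²/s².
v = 3351 m/s.

v ≈ 3350 m/s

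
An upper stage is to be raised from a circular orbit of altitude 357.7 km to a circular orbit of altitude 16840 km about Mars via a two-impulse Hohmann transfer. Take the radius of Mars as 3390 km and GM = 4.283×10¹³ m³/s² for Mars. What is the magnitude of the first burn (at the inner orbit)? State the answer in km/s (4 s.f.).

r₁ = 3390 + 357.7 = 3747.7 km = 3.7477×10⁶ m.
r₂ = 3390 + 16840 = 20230 km = 2.0230×10⁷ m.
Transfer ellipse a_t = (r₁ + r₂)/2 = 1.199×10⁷ m.
At r₁: circular v_c1 = √(μ/r₁) = 3381 m/s; transfer-periapsis v_p = √[μ(2/r₁ − 1/a_t)] = 4391 m/s.
Δv₁ = v_p − v_c1 = 1011 m/s.
= 1.011 km/s.

Δv ≈ 1.011 km/s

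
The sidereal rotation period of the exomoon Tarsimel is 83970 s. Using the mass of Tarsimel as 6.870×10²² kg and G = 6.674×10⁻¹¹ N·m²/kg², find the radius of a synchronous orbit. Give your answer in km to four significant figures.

μ = GM = 6.674×10⁻¹¹ × 6.870×10²² = 4.585×10¹² m³/s².
A synchronous orbit has period T, so by Kepler's third law a = (μT²/4π²)^(1/3).
μT²/4π² = 4.585×10¹² × (8.397×10⁴)² / 39.48 = 8.189×10²⁰ m³.
a = 9.356×10⁶ m = 9355.7 km.

r_sync ≈ 9356 km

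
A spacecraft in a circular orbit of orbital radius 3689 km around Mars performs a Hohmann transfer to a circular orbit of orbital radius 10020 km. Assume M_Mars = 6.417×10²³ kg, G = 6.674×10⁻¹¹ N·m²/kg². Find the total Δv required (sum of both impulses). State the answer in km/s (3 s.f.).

μ = GM = 6.674×10⁻¹¹ × 6.417×10²³ = 4.283×10¹³ m³/s².
r₁ = 3689 km = 3.689×10⁶ m.
r₂ = 10020 km = 1.002×10⁷ m.
Transfer ellipse a_t = (r₁ + r₂)/2 = 6.854×10⁶ m.
At r₁: circular v_c1 = √(μ/r₁) = 3407 m/s; transfer-periapsis v_p = √[μ(2/r₁ − 1/a_t)] = 4120 m/s.
Δv₁ = v_p − v_c1 = 712.3 m/s.
At r₂: circular v_c2 = √(μ/r₂) = 2067 m/s; transfer-apoapsis v_a = √[μ(2/r₂ − 1/a_t)] = 1517 m/s.
Δv₂ = v_c2 − v_a = 550.7 m/s.
Total Δv = Δv₁ + Δv₂ = 1263 m/s = 1.263 km/s.

Δv_total ≈ 1.26 km/s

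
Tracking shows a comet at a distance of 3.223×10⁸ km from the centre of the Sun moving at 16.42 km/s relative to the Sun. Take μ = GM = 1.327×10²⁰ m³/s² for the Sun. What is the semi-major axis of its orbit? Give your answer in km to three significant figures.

r = 3.223×10¹¹ m.
Vis-viva rearranged: 1/a = 2/r − v²/μ = 6.205×10⁻¹² − 2.032×10⁻¹² = 4.174×10⁻¹² m⁻¹.
a = 2.396×10¹¹ m = 2.3960×10⁸ km.

a ≈ 2.40×10⁸ km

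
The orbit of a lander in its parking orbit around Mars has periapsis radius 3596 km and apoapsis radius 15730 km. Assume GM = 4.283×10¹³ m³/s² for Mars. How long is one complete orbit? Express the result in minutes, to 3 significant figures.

T ≈ 481 minutes

Semi-major axis a = (r_p + r_a)/2 = (3596.0 + 15730)/2 = 9663.0 km = 9.663×10⁶ m.
By Kepler's third law T = 2π√(a³/μ) = 2π × 4.590×10³ = 2.884×10⁴ s.
= 480.6 minutes.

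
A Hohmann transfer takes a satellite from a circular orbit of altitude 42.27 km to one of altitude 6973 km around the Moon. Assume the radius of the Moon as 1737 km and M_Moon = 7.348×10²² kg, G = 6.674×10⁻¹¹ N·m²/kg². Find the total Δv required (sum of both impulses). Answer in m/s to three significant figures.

Δv_total ≈ 793 m/s

μ = GM = 6.674×10⁻¹¹ × 7.348×10²² = 4.904×10¹² m³/s².
r₁ = 1737 + 42.27 = 1779.3 km = 1.7793×10⁶ m.
r₂ = 1737 + 6973 = 8710.0 km = 8.7100×10⁶ m.
Transfer ellipse a_t = (r₁ + r₂)/2 = 5.245×10⁶ m.
At r₁: circular v_c1 = √(μ/r₁) = 1660 m/s; transfer-perilune v_p = √[μ(2/r₁ − 1/a_t)] = 2139 m/s.
Δv₁ = v_p − v_c1 = 479.3 m/s.
At r₂: circular v_c2 = √(μ/r₂) = 750.4 m/s; transfer-apolune v_a = √[μ(2/r₂ − 1/a_t)] = 437.1 m/s.
Δv₂ = v_c2 − v_a = 313.3 m/s.
Total Δv = Δv₁ + Δv₂ = 792.6 m/s.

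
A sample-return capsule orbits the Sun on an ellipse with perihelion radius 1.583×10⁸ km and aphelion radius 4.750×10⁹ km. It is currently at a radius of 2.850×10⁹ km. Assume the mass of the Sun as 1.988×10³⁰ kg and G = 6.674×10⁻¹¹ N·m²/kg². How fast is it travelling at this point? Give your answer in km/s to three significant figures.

v ≈ 6.25 km/s

μ = GM = 6.674×10⁻¹¹ × 1.988×10³⁰ = 1.327×10²⁰ m³/s².
Semi-major axis a = (r_p + r_a)/2 = 2.4542×10⁹ km = 2.454×10¹² m.
Vis-viva: v² = μ(2/r − 1/a) = 1.327×10²⁰ × (7.018×10⁻¹³ − 4.075×10⁻¹³) = 3.904×10⁷ m²/s².
v = 6249 m/s = 6.249 km/s.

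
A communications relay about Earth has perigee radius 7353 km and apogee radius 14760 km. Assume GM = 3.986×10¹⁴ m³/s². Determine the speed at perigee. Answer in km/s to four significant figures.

v ≈ 8.507 km/s

Semi-major axis a = (r_p + r_a)/2 = 11056 km = 1.106×10⁷ m.
Vis-viva: v² = μ(2/r − 1/a) = 3.986×10¹⁴ × (2.720×10⁻⁷ − 9.044×10⁻⁸) = 7.237×10⁷ m²/s².
v = 8507 m/s = 8.507 km/s.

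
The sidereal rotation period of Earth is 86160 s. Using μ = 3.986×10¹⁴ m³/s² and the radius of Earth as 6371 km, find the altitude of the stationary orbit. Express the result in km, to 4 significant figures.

A synchronous orbit has period T, so by Kepler's third law a = (μT²/4π²)^(1/3).
μT²/4π² = 3.986×10¹⁴ × (8.616×10⁴)² / 39.48 = 7.495×10²² m³.
a = 4.216×10⁷ m = 42163 km.
Altitude h = a − R = 42163 − 6371 = 35792 km.

h_sync ≈ 35790 km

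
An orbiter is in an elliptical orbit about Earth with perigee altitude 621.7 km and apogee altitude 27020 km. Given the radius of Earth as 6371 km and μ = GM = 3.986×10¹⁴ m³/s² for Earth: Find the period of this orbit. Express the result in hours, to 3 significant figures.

r_p = 6371 + 621.7 = 6992.7 km = 6.9927×10⁶ m.
r_a = 6371 + 27020 = 33391 km = 3.3391×10⁷ m.
Semi-major axis a = (r_p + r_a)/2 = (6992.7 + 33391)/2 = 20192 km = 2.019×10⁷ m.
By Kepler's third law T = 2π√(a³/μ) = 2π × 4.545×10³ = 2.855×10⁴ s.
= 7.932 hours.

T ≈ 7.93 hours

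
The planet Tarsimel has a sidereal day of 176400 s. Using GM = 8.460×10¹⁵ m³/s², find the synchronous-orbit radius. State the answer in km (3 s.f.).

A synchronous orbit has period T, so by Kepler's third law a = (μT²/4π²)^(1/3).
μT²/4π² = 8.460×10¹⁵ × (1.764×10⁵)² / 39.48 = 6.668×10²⁴ m³.
a = 1.882×10⁸ m = 1.8822×10⁵ km.

r_sync ≈ 1.88×10⁵ km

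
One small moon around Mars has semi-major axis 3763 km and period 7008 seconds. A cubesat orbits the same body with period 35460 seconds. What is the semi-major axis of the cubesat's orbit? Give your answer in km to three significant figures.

a₂ ≈ 11100 km

Kepler's third law: a³ ∝ T², so a₂ = a₁ (T₂/T₁)^(2/3).
T₂/T₁ = 5.060, (T₂/T₁)^(2/3) = 2.947.
a₂ = 3763 × 2.947 = 11090 km.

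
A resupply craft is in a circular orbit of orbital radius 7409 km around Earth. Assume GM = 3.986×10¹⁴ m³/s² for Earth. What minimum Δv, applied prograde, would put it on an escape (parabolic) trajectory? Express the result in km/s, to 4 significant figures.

Δv ≈ 3.038 km/s

r = 7409 km = 7.409×10⁶ m.
Circular speed v_c = √(μ/r) = 7335 m/s.
Escape speed v_esc = √(2μ/r) = √2 × v_c = 10370 m/s.
Δv = v_esc − v_c = 3038 m/s = 3.038 km/s.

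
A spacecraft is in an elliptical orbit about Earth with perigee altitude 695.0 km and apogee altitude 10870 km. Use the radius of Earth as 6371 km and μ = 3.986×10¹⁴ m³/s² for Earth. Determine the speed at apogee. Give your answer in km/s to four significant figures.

v ≈ 3.666 km/s

r_p = 6371 + 695.0 = 7066.0 km = 7.0660×10⁶ m.
r_a = 6371 + 10870 = 17241 km = 1.7241×10⁷ m.
Semi-major axis a = (r_p + r_a)/2 = 12154 km = 1.215×10⁷ m.
Vis-viva: v² = μ(2/r − 1/a) = 3.986×10¹⁴ × (1.160×10⁻⁷ − 8.228×10⁻⁸) = 1.344×10⁷ m²/s².
v = 3666 m/s = 3.666 km/s.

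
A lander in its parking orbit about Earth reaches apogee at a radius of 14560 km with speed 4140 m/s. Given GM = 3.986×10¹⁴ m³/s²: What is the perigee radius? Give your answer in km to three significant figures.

r_a = 1.456×10⁷ m.
Specific energy ε = v²/2 − μ/r = -1.881×10⁷ J/kg, so a = −μ/(2ε) = 1.060×10⁷ m.
The apsides satisfy r_p + r_a = 2a, so the perigee radius is 2a − r_a = 6.635×10⁶ m = 6634.7 km.

perigee radius ≈ 6630 km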